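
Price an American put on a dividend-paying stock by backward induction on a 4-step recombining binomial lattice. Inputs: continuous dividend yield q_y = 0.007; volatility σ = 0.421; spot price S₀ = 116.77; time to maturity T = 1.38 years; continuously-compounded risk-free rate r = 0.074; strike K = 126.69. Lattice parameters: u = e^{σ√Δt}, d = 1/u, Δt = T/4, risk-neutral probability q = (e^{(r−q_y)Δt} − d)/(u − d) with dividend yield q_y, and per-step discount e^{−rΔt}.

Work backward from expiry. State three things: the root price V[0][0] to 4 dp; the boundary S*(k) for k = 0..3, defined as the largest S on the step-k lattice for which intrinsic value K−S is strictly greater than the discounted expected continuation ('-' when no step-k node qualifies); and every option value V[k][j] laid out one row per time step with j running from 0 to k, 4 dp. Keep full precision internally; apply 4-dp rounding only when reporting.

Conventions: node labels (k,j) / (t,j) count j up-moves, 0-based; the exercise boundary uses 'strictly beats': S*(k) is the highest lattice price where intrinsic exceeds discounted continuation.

price = 24.0980
boundary = - - 71.2107 91.1881
tree:
24.0980
37.3758 11.2996
55.4793 20.1668 2.4972
71.0801 35.5019 4.9772 0.0000
83.2631 55.4793 9.9200 0.0000 0.0000

Δt=0.34500  u=1.28054  d=0.78092  q=0.48530  discount=0.97479
step 4 (expiry): payoffs max(K−S,0) = 83.2631 55.4793 9.9200 0.0000 0.0000
step 3: (k=3,j=0): S=55.6099, K−S=71.0801, hold=68.0208 ⇒ V=71.0801 exercise | (k=3,j=1): S=91.1881, K−S=35.5019, hold=32.5284 ⇒ V=35.5019 exercise | (k=3,j=2): S=149.5286, K−S=0.0000, hold=4.9772 ⇒ V=4.9772 continue | (k=3,j=3): S=245.1942, K−S=0.0000, hold=0.0000 ⇒ V=0.0000 continue  boundary S*=91.1881
step 2: (k=2,j=0): S=71.2107, K−S=55.4793, hold=52.4576 ⇒ V=55.4793 exercise | (k=2,j=1): S=116.7700, K−S=9.9200, hold=20.1668 ⇒ V=20.1668 continue | (k=2,j=2): S=191.4773, K−S=0.0000, hold=2.4972 ⇒ V=2.4972 continue  boundary S*=71.2107
step 1: (k=1,j=0): S=91.1881, K−S=35.5019, hold=37.3758 ⇒ V=37.3758 continue | (k=1,j=1): S=149.5286, K−S=0.0000, hold=11.2996 ⇒ V=11.2996 continue  boundary S*=-
step 0: (k=0,j=0): S=116.7700, K−S=9.9200, hold=24.0980 ⇒ V=24.0980 continue  boundary S*=-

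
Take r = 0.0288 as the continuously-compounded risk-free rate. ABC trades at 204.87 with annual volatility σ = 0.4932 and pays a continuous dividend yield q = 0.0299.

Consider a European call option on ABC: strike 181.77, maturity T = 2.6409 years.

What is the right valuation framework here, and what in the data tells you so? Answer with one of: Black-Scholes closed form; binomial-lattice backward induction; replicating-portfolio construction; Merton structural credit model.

Key observation: the strike-181.77 call on ABC is European-exercise on a continuously-modelled lognormal underlying, so its value is a single closed-form evaluation.

framework: Black-Scholes closed form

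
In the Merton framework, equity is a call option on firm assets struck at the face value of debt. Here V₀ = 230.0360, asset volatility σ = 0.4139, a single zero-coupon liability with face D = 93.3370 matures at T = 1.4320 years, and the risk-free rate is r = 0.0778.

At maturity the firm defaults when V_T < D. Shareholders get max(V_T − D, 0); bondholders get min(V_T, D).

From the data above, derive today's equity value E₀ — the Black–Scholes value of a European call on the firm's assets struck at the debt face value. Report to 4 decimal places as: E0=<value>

Work the structural quantities from V₀ = 230.0360 against face 93.3370:
d₁ = [ln(V₀/D) + (r + σ²/2)T] / (σ√T)
   = [ln(230.0360/93.3370) + (0.0778 + 0.5·0.4139²)·1.4320] / (0.4139·√1.4320)
   = [0.902019 + 0.234070] / 0.495298 = 2.293747
d₂ = d₁ − σ√T = 2.293747 − 0.495298 = 1.798448
N(d₁) = 0.989097,  N(d₂) = 0.963947,  e^(−rT) = 0.894572
E₀ = V₀·N(d₁) − D·e^(−rT)·N(d₂)
   = 230.0360·0.989097 − 93.3370·0.894572·0.963947 = 147.041642

E0=147.0416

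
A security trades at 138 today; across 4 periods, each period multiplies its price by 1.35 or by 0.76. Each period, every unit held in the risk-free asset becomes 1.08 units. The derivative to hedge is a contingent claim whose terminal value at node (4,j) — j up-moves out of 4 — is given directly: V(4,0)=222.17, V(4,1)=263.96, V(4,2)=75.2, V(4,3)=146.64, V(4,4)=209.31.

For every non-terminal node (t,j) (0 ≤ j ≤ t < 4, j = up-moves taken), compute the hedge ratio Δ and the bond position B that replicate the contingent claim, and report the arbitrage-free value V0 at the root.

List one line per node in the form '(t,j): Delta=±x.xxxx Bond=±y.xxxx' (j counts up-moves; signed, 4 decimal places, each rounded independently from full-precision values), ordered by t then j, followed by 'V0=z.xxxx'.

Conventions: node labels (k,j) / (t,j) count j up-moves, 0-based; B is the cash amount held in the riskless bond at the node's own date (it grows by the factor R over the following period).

No-arbitrage ⇒ martingale measure with p* = (R−d)/(u−d) = 0.5424.
Terminal payoffs: V(4,0)=222.1700, V(4,1)=263.9600, V(4,2)=75.2000, V(4,3)=146.6400, V(4,4)=209.3100
(3,0): S=60.5787. Δ = (V_up−V_dn)/(S_up−S_dn) = (263.9600−222.1700)/(81.7812−46.0398) = 1.1692. V = [p*·263.9600 + (1−p*)·222.1700]/1.08 = 226.6998. B = V − Δ·S = 155.8693.
(3,1): S=107.6069. Δ = (V_up−V_dn)/(S_up−S_dn) = (75.2000−263.9600)/(145.2693−81.7812) = -2.9732. V = [p*·75.2000 + (1−p*)·263.9600]/1.08 = 149.6127. B = V − Δ·S = 469.5449.
(3,2): S=191.1438. Δ = (V_up−V_dn)/(S_up−S_dn) = (146.6400−75.2000)/(258.0441−145.2693) = 0.6335. V = [p*·146.6400 + (1−p*)·75.2000]/1.08 = 105.5066. B = V − Δ·S = -15.5782.
(3,3): S=339.5318. Δ = (V_up−V_dn)/(S_up−S_dn) = (209.3100−146.6400)/(458.3679−258.0441) = 0.3128. V = [p*·209.3100 + (1−p*)·146.6400]/1.08 = 167.2505. B = V − Δ·S = 61.0301.
(2,0): S=79.7088. Δ = (V_up−V_dn)/(S_up−S_dn) = (149.6127−226.6998)/(107.6069−60.5787) = -1.6392. V = [p*·149.6127 + (1−p*)·226.6998]/1.08 = 171.1943. B = V − Δ·S = 301.8504.
(2,1): S=141.5880. Δ = (V_up−V_dn)/(S_up−S_dn) = (105.5066−149.6127)/(191.1438−107.6069) = -0.5280. V = [p*·105.5066 + (1−p*)·149.6127]/1.08 = 116.3803. B = V − Δ·S = 191.1364.
(2,2): S=251.5050. Δ = (V_up−V_dn)/(S_up−S_dn) = (167.2505−105.5066)/(339.5318−191.1438) = 0.4161. V = [p*·167.2505 + (1−p*)·105.5066]/1.08 = 128.6989. B = V − Δ·S = 24.0482.
(1,0): S=104.8800. Δ = (V_up−V_dn)/(S_up−S_dn) = (116.3803−171.1943)/(141.5880−79.7088) = -0.8858. V = [p*·116.3803 + (1−p*)·171.1943]/1.08 = 130.9858. B = V − Δ·S = 223.8909.
(1,1): S=186.3000. Δ = (V_up−V_dn)/(S_up−S_dn) = (128.6989−116.3803)/(251.5050−141.5880) = 0.1121. V = [p*·128.6989 + (1−p*)·116.3803]/1.08 = 113.9459. B = V − Δ·S = 93.0670.
(0,0): S=138.0000. Δ = (V_up−V_dn)/(S_up−S_dn) = (113.9459−130.9858)/(186.3000−104.8800) = -0.2093. V = [p*·113.9459 + (1−p*)·130.9858]/1.08 = 112.7258. B = V − Δ·S = 141.6070.
Check: Δ(0,0)·S0 + B(0,0) = 112.7258 = V0.

(0,0): Delta=-0.2093 Bond=141.6070
(1,0): Delta=-0.8858 Bond=223.8909
(1,1): Delta=0.1121 Bond=93.0670
(2,0): Delta=-1.6392 Bond=301.8504
(2,1): Delta=-0.5280 Bond=191.1364
(2,2): Delta=0.4161 Bond=24.0482
(3,0): Delta=1.1692 Bond=155.8693
(3,1): Delta=-2.9732 Bond=469.5449
(3,2): Delta=0.6335 Bond=-15.5782
(3,3): Delta=0.3128 Bond=61.0301
V0=112.7258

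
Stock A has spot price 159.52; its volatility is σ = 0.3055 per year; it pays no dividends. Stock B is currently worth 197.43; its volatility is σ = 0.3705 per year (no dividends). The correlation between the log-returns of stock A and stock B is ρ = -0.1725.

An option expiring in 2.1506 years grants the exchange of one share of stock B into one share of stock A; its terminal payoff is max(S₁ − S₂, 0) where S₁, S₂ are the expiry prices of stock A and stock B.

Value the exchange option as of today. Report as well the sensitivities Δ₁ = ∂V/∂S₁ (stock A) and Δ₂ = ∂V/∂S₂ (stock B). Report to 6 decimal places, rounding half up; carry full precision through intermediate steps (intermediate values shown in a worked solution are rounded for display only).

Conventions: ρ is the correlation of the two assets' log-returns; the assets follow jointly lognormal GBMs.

exchange price = 35.938482
Δ1 = 0.540135
Δ2 = -0.254388

σ_eff = √(σ₁² + σ₂² − 2ρσ₁σ₂) = √(0.3055² + 0.3705² − 2·-0.1725·0.3055·0.3705) = 0.519279
d₁ = (ln(S₁/S₂) + (q₂ − q₁ + σ_eff²/2)T) / (σ_eff√T) = (ln(159.52/197.43) + (0.0 − 0.0 + 0.134825)·2.1506) / 0.761518 = 0.100773
d₂ = d₁ − σ_eff√T = 0.100773 − 0.761518 = -0.660746
N(d₁) = 0.540135,  N(d₂) = 0.254388
V = S₁·e^{−q₁T}·N(d₁) − S₂·e^{−q₂T}·N(d₂) = 86.162256 − 50.223774 = 35.938482
Key observation: pricing in stock B-units makes this a unit-strike call on the ratio S₁/S₂ — the risk-free rate cancels and cannot affect the value.
Δ₁ = e^{−q₁T}·N(d₁) = 0.540135;  Δ₂ = −e^{−q₂T}·N(d₂) = -0.254388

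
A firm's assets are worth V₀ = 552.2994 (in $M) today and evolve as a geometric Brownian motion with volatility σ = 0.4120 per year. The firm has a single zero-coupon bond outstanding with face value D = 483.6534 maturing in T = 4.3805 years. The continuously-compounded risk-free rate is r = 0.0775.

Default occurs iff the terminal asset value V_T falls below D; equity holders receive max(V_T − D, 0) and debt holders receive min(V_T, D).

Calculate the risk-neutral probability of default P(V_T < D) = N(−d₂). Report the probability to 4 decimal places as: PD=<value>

Equity is a call on the firm's assets struck at D = 483.6534:
d₁ = [ln(V₀/D) + (r + σ²/2)T] / (σ√T)
   = [ln(552.2994/483.6534) + (0.0775 + 0.5·0.4120²)·4.3805] / (0.4120·√4.3805)
   = [0.132722 + 0.711271] / 0.862301 = 0.978767
d₂ = d₁ − σ√T = 0.978767 − 0.862301 = 0.116466
risk-neutral PD = N(−d₂) = N(-0.116466) = 0.453642

PD=0.4536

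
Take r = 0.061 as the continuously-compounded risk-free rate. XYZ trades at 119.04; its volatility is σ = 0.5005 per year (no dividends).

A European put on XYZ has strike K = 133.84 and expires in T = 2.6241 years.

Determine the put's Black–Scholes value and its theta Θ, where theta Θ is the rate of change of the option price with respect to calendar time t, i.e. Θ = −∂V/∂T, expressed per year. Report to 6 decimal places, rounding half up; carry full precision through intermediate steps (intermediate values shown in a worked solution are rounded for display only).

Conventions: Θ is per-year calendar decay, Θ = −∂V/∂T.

σ√T = 0.5005·√2.6241 = 0.810764
d₁ = (ln(S/K) + (r+σ²/2)T) / (σ√T) = (ln(119.04/133.84) + (0.061+0.5005²/2)·2.6241) / 0.810764 = (-0.117185 + 0.488739) / 0.810764 = 0.458276
d₂ = d₁ − σ√T = 0.458276 − 0.810764 = -0.352488
e^{−rT} = 0.852084
N(−d₁) = 0.323377,  N(−d₂) = 0.637764
Put price V = K·e^{−rT}·N(−d₂) − S·N(−d₁) = 72.732446 − 38.494811 = 34.237635
φ(d₁) = (1/√(2π))·e^{−d₁²/2} = 0.359174
Θ = −S·φ(d₁)·σ/(2√T) + r·K·e^{−rT}·N(−d₂) = −6.605144 + 4.436679 = -2.168465

price = 34.237635
Θ = -2.168465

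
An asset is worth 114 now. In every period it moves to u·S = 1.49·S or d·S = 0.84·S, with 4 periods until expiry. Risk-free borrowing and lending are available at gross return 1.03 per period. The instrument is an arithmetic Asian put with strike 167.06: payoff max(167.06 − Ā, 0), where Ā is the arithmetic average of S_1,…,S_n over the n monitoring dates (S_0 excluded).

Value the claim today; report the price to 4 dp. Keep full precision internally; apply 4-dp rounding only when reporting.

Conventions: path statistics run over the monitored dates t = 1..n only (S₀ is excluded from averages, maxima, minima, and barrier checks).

Risk-neutral up-probability p* = (R−d)/(u−d) = (1.03−0.84)/(1.49−0.84) = 0.2923; the claim prices as the p*-weighted sum of path payoffs discounted by R^4.
Enumerate all 2^4 = 16 price paths (U = up ×1.49, D = down ×0.84); each path with k up-moves has probability p*^k·(1−p*)^(4−k).
DDDD: Ā=75.1310, payoff=91.9290, prob=0.250829
UDDD: Ā=133.2681, payoff=33.7919, prob=0.103603
DUDD: Ā=114.7431, payoff=52.3169, prob=0.103603
UUDD: Ā=203.5324, payoff=0.0000, prob=0.042793
DDUD: Ā=99.1821, payoff=67.8779, prob=0.103603
UDUD: Ā=175.9301, payoff=0.0000, prob=0.042793
DUUD: Ā=157.4051, payoff=9.6549, prob=0.042793
UUUD: Ā=279.2067, payoff=0.0000, prob=0.017675
DDDU: Ā=86.1108, payoff=80.9492, prob=0.103603
UDDU: Ā=152.7442, payoff=14.3158, prob=0.042793
DUDU: Ā=134.2192, payoff=32.8408, prob=0.042793
UUDU: Ā=238.0793, payoff=0.0000, prob=0.017675
DDUU: Ā=118.6582, payoff=48.4018, prob=0.042793
UDUU: Ā=210.4771, payoff=0.0000, prob=0.017675
DUUU: Ā=191.9521, payoff=0.0000, prob=0.017675
UUUU: Ā=340.4865, payoff=0.0000, prob=0.007301
Price = Σ prob·payoff / R^4 = 51.900964 / 1.125509 = 46.1133

price = 46.1133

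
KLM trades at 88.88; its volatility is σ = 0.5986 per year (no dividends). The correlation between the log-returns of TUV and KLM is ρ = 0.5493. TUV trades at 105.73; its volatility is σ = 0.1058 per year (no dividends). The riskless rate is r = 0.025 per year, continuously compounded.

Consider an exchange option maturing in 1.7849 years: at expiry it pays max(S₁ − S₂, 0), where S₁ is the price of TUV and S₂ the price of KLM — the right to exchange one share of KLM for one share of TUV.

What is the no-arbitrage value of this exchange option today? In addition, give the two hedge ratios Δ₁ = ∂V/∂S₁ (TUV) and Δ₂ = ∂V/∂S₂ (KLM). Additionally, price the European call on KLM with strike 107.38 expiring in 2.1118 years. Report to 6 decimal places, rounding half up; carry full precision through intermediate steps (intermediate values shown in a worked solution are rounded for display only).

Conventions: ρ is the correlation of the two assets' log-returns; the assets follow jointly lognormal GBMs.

exchange price = 36.949132
Δ1 = 0.726781
Δ2 = -0.448845
price(KLM call K=107.38) = 25.960940

σ_eff = √(σ₁² + σ₂² − 2ρσ₁σ₂) = √(0.1058² + 0.5986² − 2·0.5493·0.1058·0.5986) = 0.547667
d₁ = (ln(S₁/S₂) + (q₂ − q₁ + σ_eff²/2)T) / (σ_eff√T) = (ln(105.73/88.88) + (0.0 − 0.0 + 0.149970)·1.7849) / 0.731684 = 0.603105
d₂ = d₁ − σ_eff√T = 0.603105 − 0.731684 = -0.128579
N(d₁) = 0.726781,  N(d₂) = 0.448845
V = S₁·e^{−q₁T}·N(d₁) − S₂·e^{−q₂T}·N(d₂) = 76.842510 − 39.893378 = 36.949132
Δ₁ = e^{−q₁T}·N(d₁) = 0.726781;  Δ₂ = −e^{−q₂T}·N(d₂) = -0.448845
[vanilla: KLM call K=107.38]
σ√T = 0.5986·√2.1118 = 0.869888
d₁ = (ln(S/K) + (r+σ²/2)T) / (σ√T) = (ln(88.88/107.38) + (0.025+0.5986²/2)·2.1118) / 0.869888 = (-0.189087 + 0.431147) / 0.869888 = 0.278266
d₂ = d₁ − σ√T = 0.278266 − 0.869888 = -0.591621
e^{−rT} = 0.948574
N(d₁) = 0.609596,  N(d₂) = 0.277052
price = S·N(d₁) − K·e^{−rT}·N(d₂) = 54.180894 − 28.219954 = 25.960940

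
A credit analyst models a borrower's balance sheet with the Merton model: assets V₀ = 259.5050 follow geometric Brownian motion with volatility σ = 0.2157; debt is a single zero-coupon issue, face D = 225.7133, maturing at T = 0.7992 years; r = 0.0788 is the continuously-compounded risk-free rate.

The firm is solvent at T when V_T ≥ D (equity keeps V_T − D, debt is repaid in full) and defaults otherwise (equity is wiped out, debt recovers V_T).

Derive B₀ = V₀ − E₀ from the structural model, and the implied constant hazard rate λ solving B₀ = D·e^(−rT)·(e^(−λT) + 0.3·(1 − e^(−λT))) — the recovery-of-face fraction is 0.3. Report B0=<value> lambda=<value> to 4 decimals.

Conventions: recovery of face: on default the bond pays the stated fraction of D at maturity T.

Work the structural quantities from V₀ = 259.5050 against face 225.7133:
d₁ = [ln(V₀/D) + (r + σ²/2)T] / (σ√T)
   = [ln(259.5050/225.7133) + (0.0788 + 0.5·0.2157²)·0.7992] / (0.2157·√0.7992)
   = [0.139510 + 0.081569] / 0.192831 = 1.146490
d₂ = d₁ − σ√T = 1.146490 − 0.192831 = 0.953658
N(d₁) = 0.874204,  N(d₂) = 0.829872,  e^(−rT) = 0.938965
E₀ = V₀·N(d₁) − D·e^(−rT)·N(d₂)
   = 259.5050·0.874204 − 225.7133·0.938965·0.829872 = 50.979793
B₀ = V₀ − E₀ = 259.5050 − 50.979793 = 208.525207
e^(−λT) = (B₀·e^(rT)/D − 0.3)/(1 − 0.3) = (208.5252·1.065002/225.7133 − 0.3)/0.7 = 0.97700318
λ = −ln(0.97700318)/0.7992 = 0.029111

B0=208.5252 lambda=0.0291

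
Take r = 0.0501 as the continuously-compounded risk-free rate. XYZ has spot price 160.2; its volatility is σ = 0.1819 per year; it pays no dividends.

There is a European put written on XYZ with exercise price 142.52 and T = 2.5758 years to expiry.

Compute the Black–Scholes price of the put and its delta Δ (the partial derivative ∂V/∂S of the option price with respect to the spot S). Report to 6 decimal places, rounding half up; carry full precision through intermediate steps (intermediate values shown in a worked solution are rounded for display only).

price = 4.579347
Δ = -0.161435

σ√T = 0.1819·√2.5758 = 0.291937
d₁ = (ln(S/K) + (r+σ²/2)T) / (σ√T) = (ln(160.2/142.52) + (0.0501+0.1819²/2)·2.5758) / 0.291937 = (0.116941 + 0.171661) / 0.291937 = 0.988576
d₂ = d₁ − σ√T = 0.988576 − 0.291937 = 0.696640
e^{−rT} = 0.878932
N(−d₁) = 0.161435,  N(−d₂) = 0.243014
Put price V = K·e^{−rT}·N(−d₂) − S·N(−d₁) = 30.441266 − 25.861919 = 4.579347
Δ = −N(−d₁) = -0.161435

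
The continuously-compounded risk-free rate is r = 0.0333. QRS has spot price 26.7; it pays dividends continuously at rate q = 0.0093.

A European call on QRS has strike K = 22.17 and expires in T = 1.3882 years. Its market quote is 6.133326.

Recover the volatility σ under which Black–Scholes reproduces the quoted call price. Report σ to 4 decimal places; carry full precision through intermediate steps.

sigma = 0.2534

At σ = 0.2534 the Black–Scholes value reproduces the quote:
σ√T = 0.2534·√1.3882 = 0.298561
d₁ = (ln(S/K) + (r−q+σ²/2)T) / (σ√T) = (ln(26.7/22.17) + (0.0333−0.0093+0.2534²/2)·1.3882) / 0.298561 = (0.185924 + 0.077886) / 0.298561 = 0.883605
d₂ = d₁ − σ√T = 0.883605 − 0.298561 = 0.585044
e^{−rT} = 0.954825
e^{−qT} = 0.987173
N(d₁) = 0.811545,  N(d₂) = 0.720741
V = S·e^{−qT}·N(d₁) − K·e^{−rT}·N(d₂) = 21.390310 − 15.256984 = 6.133326 (matching the quote); vega is positive throughout, so no other σ reproduces this price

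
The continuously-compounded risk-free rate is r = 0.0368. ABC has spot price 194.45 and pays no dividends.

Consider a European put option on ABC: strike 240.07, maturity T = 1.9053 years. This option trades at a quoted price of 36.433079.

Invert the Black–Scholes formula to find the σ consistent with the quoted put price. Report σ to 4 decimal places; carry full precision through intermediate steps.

sigma = 0.1576

At σ = 0.1576 the Black–Scholes value reproduces the quote:
σ√T = 0.1576·√1.9053 = 0.217539
d₁ = (ln(S/K) + (r+σ²/2)T) / (σ√T) = (ln(194.45/240.07) + (0.0368+0.1576²/2)·1.9053) / 0.217539 = (-0.210755 + 0.093777) / 0.217539 = -0.537736
d₂ = d₁ − σ√T = -0.537736 − 0.217539 = -0.755275
e^{−rT} = 0.932287
N(−d₁) = 0.704620,  N(−d₂) = 0.774958
V = K·e^{−rT}·N(−d₂) − S·N(−d₁) = 173.446502 − 137.013424 = 36.433079 (matching the quote); vega is positive throughout, so no other σ reproduces this price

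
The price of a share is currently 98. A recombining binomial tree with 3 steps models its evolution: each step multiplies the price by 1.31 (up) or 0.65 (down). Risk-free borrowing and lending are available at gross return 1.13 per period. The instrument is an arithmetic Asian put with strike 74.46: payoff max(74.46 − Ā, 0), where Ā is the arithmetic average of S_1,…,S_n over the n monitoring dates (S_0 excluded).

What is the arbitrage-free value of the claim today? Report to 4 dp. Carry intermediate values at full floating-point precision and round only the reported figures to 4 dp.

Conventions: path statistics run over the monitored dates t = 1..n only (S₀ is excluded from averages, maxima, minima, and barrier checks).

Set p* = 0.7273 (from d < R < u); the path-dependent value is the discounted p*-expectation over all price paths.
Enumerate all 2^3 = 8 price paths (U = up ×1.31, D = down ×0.65); each path with k up-moves has probability p*^k·(1−p*)^(3−k).
DDD: Ā=44.0061, payoff=30.4539, prob=0.020285
UDD: Ā=88.6892, payoff=0.0000, prob=0.054095
DUD: Ā=67.1292, payoff=7.3308, prob=0.054095
UUD: Ā=135.2911, payoff=0.0000, prob=0.144252
DDU: Ā=53.1152, payoff=21.3448, prob=0.054095
UDU: Ā=107.0475, payoff=0.0000, prob=0.144252
DUU: Ā=85.4875, payoff=0.0000, prob=0.144252
UUU: Ā=172.2902, payoff=0.0000, prob=0.384673
Price = Σ prob·payoff / R^3 = 2.168972 / 1.442897 = 1.5032

price = 1.5032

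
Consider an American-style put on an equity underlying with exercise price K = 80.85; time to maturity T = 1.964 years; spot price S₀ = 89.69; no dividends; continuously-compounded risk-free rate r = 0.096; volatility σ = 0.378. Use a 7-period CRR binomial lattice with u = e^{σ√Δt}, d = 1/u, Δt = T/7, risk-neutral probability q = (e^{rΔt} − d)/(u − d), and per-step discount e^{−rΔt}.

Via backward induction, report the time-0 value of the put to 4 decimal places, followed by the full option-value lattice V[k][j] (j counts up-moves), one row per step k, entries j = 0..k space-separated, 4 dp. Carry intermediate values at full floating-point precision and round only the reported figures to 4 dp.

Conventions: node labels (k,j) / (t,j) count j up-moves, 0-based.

params: Δt=0.28057 u=1.22167 d=0.81855 q=0.51783 e^(-rΔt)=0.97342
t_7 payoffs: 58.7672 47.8916 31.6600 7.4344 0.0000 0.0000 0.0000 0.0000
k=6: node(6,0) S=26.9780 payoff=53.8720 vs cont=51.7234 → 53.8720 [stop]  node(6,1) S=40.2644 payoff=40.5856 vs cont=38.4370 → 40.5856 [stop]  node(6,2) S=60.0942 payoff=20.7558 vs cont=18.6072 → 20.7558 [stop]  node(6,3) S=89.6900 payoff=0.0000 vs cont=3.4894 → 3.4894 [wait]  node(6,4) S=133.8614 payoff=0.0000 vs cont=0.0000 → 0.0000 [wait]  node(6,5) S=199.7867 payoff=0.0000 vs cont=0.0000 → 0.0000 [wait]  node(6,6) S=298.1796 payoff=0.0000 vs cont=0.0000 → 0.0000 [wait]
k=5: node(5,0) S=32.9584 payoff=47.8916 vs cont=45.7430 → 47.8916 [stop]  node(5,1) S=49.1900 payoff=31.6600 vs cont=29.5114 → 31.6600 [stop]  node(5,2) S=73.4156 payoff=7.4344 vs cont=11.5007 → 11.5007 [wait]  node(5,3) S=109.5720 payoff=0.0000 vs cont=1.6377 → 1.6377 [wait]  node(5,4) S=163.5351 payoff=0.0000 vs cont=0.0000 → 0.0000 [wait]  node(5,5) S=244.0744 payoff=0.0000 vs cont=0.0000 → 0.0000 [wait]
k=4: node(4,0) S=40.2644 payoff=40.5856 vs cont=38.4370 → 40.5856 [stop]  node(4,1) S=60.0942 payoff=20.7558 vs cont=20.6569 → 20.7558 [stop]  node(4,2) S=89.6900 payoff=0.0000 vs cont=6.2234 → 6.2234 [wait]  node(4,3) S=133.8614 payoff=0.0000 vs cont=0.7687 → 0.7687 [wait]  node(4,4) S=199.7867 payoff=0.0000 vs cont=0.0000 → 0.0000 [wait]
k=3: node(3,0) S=49.1900 payoff=31.6600 vs cont=29.5114 → 31.6600 [stop]  node(3,1) S=73.4156 payoff=7.4344 vs cont=12.8788 → 12.8788 [wait]  node(3,2) S=109.5720 payoff=0.0000 vs cont=3.3084 → 3.3084 [wait]  node(3,3) S=163.5351 payoff=0.0000 vs cont=0.3608 → 0.3608 [wait]
k=2: node(2,0) S=60.0942 payoff=20.7558 vs cont=21.3515 → 21.3515 [wait]  node(2,1) S=89.6900 payoff=0.0000 vs cont=7.7124 → 7.7124 [wait]  node(2,2) S=133.8614 payoff=0.0000 vs cont=1.7347 → 1.7347 [wait]
k=1: node(1,0) S=73.4156 payoff=7.4344 vs cont=13.9090 → 13.9090 [wait]  node(1,1) S=109.5720 payoff=0.0000 vs cont=4.4942 → 4.4942 [wait]
k=0: node(0,0) S=89.6900 payoff=0.0000 vs cont=8.7936 → 8.7936 [wait]

price = 8.7936
tree:
8.7936
13.9090 4.4942
21.3515 7.7124 1.7347
31.6600 12.8788 3.3084 0.3608
40.5856 20.7558 6.2234 0.7687 0.0000
47.8916 31.6600 11.5007 1.6377 0.0000 0.0000
53.8720 40.5856 20.7558 3.4894 0.0000 0.0000 0.0000
58.7672 47.8916 31.6600 7.4344 0.0000 0.0000 0.0000 0.0000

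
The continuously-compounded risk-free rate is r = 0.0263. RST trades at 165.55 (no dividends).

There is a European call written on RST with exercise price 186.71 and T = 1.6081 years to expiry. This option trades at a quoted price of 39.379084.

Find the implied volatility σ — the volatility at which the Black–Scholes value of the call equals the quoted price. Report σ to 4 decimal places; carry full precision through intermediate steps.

At σ = 0.5357 the Black–Scholes value reproduces the quote:
σ√T = 0.5357·√1.6081 = 0.679326
d₁ = (ln(S/K) + (r+σ²/2)T) / (σ√T) = (ln(165.55/186.71) + (0.0263+0.5357²/2)·1.6081) / 0.679326 = (-0.120283 + 0.273035) / 0.679326 = 0.224857
d₂ = d₁ − σ√T = 0.224857 − 0.679326 = -0.454468
e^{−rT} = 0.958589
N(d₁) = 0.588955,  N(d₂) = 0.324746
V = S·N(d₁) − K·e^{−rT}·N(d₂) = 97.501489 − 58.122405 = 39.379084 (the observed quote) — the price is monotone increasing in volatility, hence this σ is the only solution

sigma = 0.5357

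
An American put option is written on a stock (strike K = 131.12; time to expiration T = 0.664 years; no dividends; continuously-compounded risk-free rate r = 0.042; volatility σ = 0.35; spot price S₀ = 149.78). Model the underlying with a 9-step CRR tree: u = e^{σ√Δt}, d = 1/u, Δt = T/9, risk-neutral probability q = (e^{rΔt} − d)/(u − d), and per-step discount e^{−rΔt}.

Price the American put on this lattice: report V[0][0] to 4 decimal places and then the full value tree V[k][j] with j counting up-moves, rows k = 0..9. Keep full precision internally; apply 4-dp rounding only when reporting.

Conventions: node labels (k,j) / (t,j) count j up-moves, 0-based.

Δt=0.07378, u=1.09973, d=0.90931, q=0.49255, disc=e^(-rΔt)=0.99691
k=9 terminal: V=max(K-S,0) → 67.4596 54.1284 38.0054 18.5060 0.0000 0.0000 0.0000 0.0000 0.0000 0.0000
k=8: j=0 S=70.0094 intr=61.1106 cont=60.7049 V=61.1106[EX]; j=1 S=84.6702 intr=46.4498 cont=46.0441 V=46.4498[EX]; j=2 S=102.4012 intr=28.7188 cont=28.3131 V=28.7188[EX]; j=3 S=123.8453 intr=7.2747 cont=9.3618 V=9.3618[hold]; j=4 S=149.7800 intr=0.0000 cont=0.0000 V=0.0000[hold]; j=5 S=181.1458 intr=0.0000 cont=0.0000 V=0.0000[hold]; j=6 S=219.0799 intr=0.0000 cont=0.0000 V=0.0000[hold]; j=7 S=264.9579 intr=0.0000 cont=0.0000 V=0.0000[hold]; j=8 S=320.4433 intr=0.0000 cont=0.0000 V=0.0000[hold]
k=7: j=0 S=76.9916 intr=54.1284 cont=53.7227 V=54.1284[EX]; j=1 S=93.1146 intr=38.0054 cont=37.5997 V=38.0054[EX]; j=2 S=112.6140 intr=18.5060 cont=19.1252 V=19.1252[hold]; j=3 S=136.1967 intr=0.0000 cont=4.7360 V=4.7360[hold]; j=4 S=164.7180 intr=0.0000 cont=0.0000 V=0.0000[hold]; j=5 S=199.2119 intr=0.0000 cont=0.0000 V=0.0000[hold]; j=6 S=240.9293 intr=0.0000 cont=0.0000 V=0.0000[hold]; j=7 S=291.3829 intr=0.0000 cont=0.0000 V=0.0000[hold]
k=6: j=0 S=84.6702 intr=46.4498 cont=46.0441 V=46.4498[EX]; j=1 S=102.4012 intr=28.7188 cont=28.6171 V=28.7188[EX]; j=2 S=123.8453 intr=7.2747 cont=12.0006 V=12.0006[hold]; j=3 S=149.7800 intr=0.0000 cont=2.3958 V=2.3958[hold]; j=4 S=181.1458 intr=0.0000 cont=0.0000 V=0.0000[hold]; j=5 S=219.0799 intr=0.0000 cont=0.0000 V=0.0000[hold]; j=6 S=264.9579 intr=0.0000 cont=0.0000 V=0.0000[hold]
k=5: j=0 S=93.1146 intr=38.0054 cont=37.5997 V=38.0054[EX]; j=1 S=112.6140 intr=18.5060 cont=20.4209 V=20.4209[hold]; j=2 S=136.1967 intr=0.0000 cont=7.2473 V=7.2473[hold]; j=3 S=164.7180 intr=0.0000 cont=1.2120 V=1.2120[hold]; j=4 S=199.2119 intr=0.0000 cont=0.0000 V=0.0000[hold]; j=5 S=240.9293 intr=0.0000 cont=0.0000 V=0.0000[hold]
k=4: j=0 S=102.4012 intr=28.7188 cont=29.2533 V=29.2533[hold]; j=1 S=123.8453 intr=7.2747 cont=13.8891 V=13.8891[hold]; j=2 S=149.7800 intr=0.0000 cont=4.2614 V=4.2614[hold]; j=3 S=181.1458 intr=0.0000 cont=0.6131 V=0.6131[hold]; j=4 S=219.0799 intr=0.0000 cont=0.0000 V=0.0000[hold]
k=3: j=0 S=112.6140 intr=18.5060 cont=21.6186 V=21.6186[hold]; j=1 S=136.1967 intr=0.0000 cont=9.1187 V=9.1187[hold]; j=2 S=164.7180 intr=0.0000 cont=2.4568 V=2.4568[hold]; j=3 S=199.2119 intr=0.0000 cont=0.3102 V=0.3102[hold]
k=2: j=0 S=123.8453 intr=7.2747 cont=15.4139 V=15.4139[hold]; j=1 S=149.7800 intr=0.0000 cont=5.8193 V=5.8193[hold]; j=2 S=181.1458 intr=0.0000 cont=1.3952 V=1.3952[hold]
k=1: j=0 S=136.1967 intr=0.0000 cont=10.6551 V=10.6551[hold]; j=1 S=164.7180 intr=0.0000 cont=3.6289 V=3.6289[hold]
k=0: j=0 S=149.7800 intr=0.0000 cont=7.1721 V=7.1721[hold]

price = 7.1721
tree:
7.1721
10.6551 3.6289
15.4139 5.8193 1.3952
21.6186 9.1187 2.4568 0.3102
29.2533 13.8891 4.2614 0.6131 0.0000
38.0054 20.4209 7.2473 1.2120 0.0000 0.0000
46.4498 28.7188 12.0006 2.3958 0.0000 0.0000 0.0000
54.1284 38.0054 19.1252 4.7360 0.0000 0.0000 0.0000 0.0000
61.1106 46.4498 28.7188 9.3618 0.0000 0.0000 0.0000 0.0000 0.0000
67.4596 54.1284 38.0054 18.5060 0.0000 0.0000 0.0000 0.0000 0.0000 0.0000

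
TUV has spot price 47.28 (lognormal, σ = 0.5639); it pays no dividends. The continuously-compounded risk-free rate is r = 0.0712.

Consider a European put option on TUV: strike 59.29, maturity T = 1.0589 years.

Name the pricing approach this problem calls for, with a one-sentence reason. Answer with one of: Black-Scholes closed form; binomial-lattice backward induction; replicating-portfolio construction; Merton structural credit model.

Key observation: the strike-59.29 put on TUV is European-exercise on a continuously-modelled lognormal underlying, so its value is a single closed-form evaluation.

framework: Black-Scholes closed form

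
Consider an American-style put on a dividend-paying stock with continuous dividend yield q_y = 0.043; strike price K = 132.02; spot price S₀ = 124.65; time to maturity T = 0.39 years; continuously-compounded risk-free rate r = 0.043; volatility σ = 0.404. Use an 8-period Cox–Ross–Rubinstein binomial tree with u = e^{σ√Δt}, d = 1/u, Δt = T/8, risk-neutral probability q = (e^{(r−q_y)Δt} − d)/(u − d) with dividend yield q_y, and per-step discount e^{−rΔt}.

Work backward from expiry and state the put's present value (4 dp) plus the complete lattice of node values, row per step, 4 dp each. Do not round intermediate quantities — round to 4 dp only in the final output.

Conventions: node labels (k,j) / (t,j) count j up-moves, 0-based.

price = 16.9721
tree:
16.9721
22.6820 10.8040
29.4250 15.4096 5.8163
36.9401 21.3380 8.9957 2.3657
44.7762 28.5351 13.5631 4.0417 0.5438
52.2214 36.6363 19.8033 6.8003 1.0434 0.0000
59.0313 44.7762 27.7370 11.2165 2.0020 0.0000 0.0000
65.2600 52.2214 36.6363 18.0074 3.8412 0.0000 0.0000 0.0000
70.9572 59.0313 44.7762 27.7370 7.3700 0.0000 0.0000 0.0000 0.0000

Δt=0.04875  u=1.09330  d=0.91466  q=0.47771  discount=0.99791
step 8 (expiry): payoffs max(K−S,0) = 70.9572 59.0313 44.7762 27.7370 7.3700 0.0000 0.0000 0.0000 0.0000
k=7: (k=7,j=0): S=66.7600, K−S=65.2600, hold=65.1233 ⇒ V=65.2600 exercise | (k=7,j=1): S=79.7986, K−S=52.2214, hold=52.1121 ⇒ V=52.2214 exercise | (k=7,j=2): S=95.3837, K−S=36.6363, hold=36.5596 ⇒ V=36.6363 exercise | (k=7,j=3): S=114.0126, K−S=18.0074, hold=17.9697 ⇒ V=18.0074 exercise | (k=7,j=4): S=136.2799, K−S=0.0000, hold=3.8412 ⇒ V=3.8412 continue | (k=7,j=5): S=162.8960, K−S=0.0000, hold=0.0000 ⇒ V=0.0000 continue | (k=7,j=6): S=194.7105, K−S=0.0000, hold=0.0000 ⇒ V=0.0000 continue | (k=7,j=7): S=232.7385, K−S=0.0000, hold=0.0000 ⇒ V=0.0000 continue
k=6: (k=6,j=0): S=72.9887, K−S=59.0313, hold=58.9077 ⇒ V=59.0313 exercise | (k=6,j=1): S=87.2438, K−S=44.7762, hold=44.6824 ⇒ V=44.7762 exercise | (k=6,j=2): S=104.2830, K−S=27.7370, hold=27.6789 ⇒ V=27.7370 exercise | (k=6,j=3): S=124.6500, K−S=7.3700, hold=11.2165 ⇒ V=11.2165 continue | (k=6,j=4): S=148.9948, K−S=0.0000, hold=2.0020 ⇒ V=2.0020 continue | (k=6,j=5): S=178.0943, K−S=0.0000, hold=0.0000 ⇒ V=0.0000 continue | (k=6,j=6): S=212.8770, K−S=0.0000, hold=0.0000 ⇒ V=0.0000 continue
k=5: (k=5,j=0): S=79.7986, K−S=52.2214, hold=52.1121 ⇒ V=52.2214 exercise | (k=5,j=1): S=95.3837, K−S=36.6363, hold=36.5596 ⇒ V=36.6363 exercise | (k=5,j=2): S=114.0126, K−S=18.0074, hold=19.8033 ⇒ V=19.8033 continue | (k=5,j=3): S=136.2799, K−S=0.0000, hold=6.8003 ⇒ V=6.8003 continue | (k=5,j=4): S=162.8960, K−S=0.0000, hold=1.0434 ⇒ V=1.0434 continue | (k=5,j=5): S=194.7105, K−S=0.0000, hold=0.0000 ⇒ V=0.0000 continue
k=4: (k=4,j=0): S=87.2438, K−S=44.7762, hold=44.6824 ⇒ V=44.7762 exercise | (k=4,j=1): S=104.2830, K−S=27.7370, hold=28.5351 ⇒ V=28.5351 continue | (k=4,j=2): S=124.6500, K−S=7.3700, hold=13.5631 ⇒ V=13.5631 continue | (k=4,j=3): S=148.9948, K−S=0.0000, hold=4.0417 ⇒ V=4.0417 continue | (k=4,j=4): S=178.0943, K−S=0.0000, hold=0.5438 ⇒ V=0.5438 continue
k=3: (k=3,j=0): S=95.3837, K−S=36.6363, hold=36.9401 ⇒ V=36.9401 continue | (k=3,j=1): S=114.0126, K−S=18.0074, hold=21.3380 ⇒ V=21.3380 continue | (k=3,j=2): S=136.2799, K−S=0.0000, hold=8.9957 ⇒ V=8.9957 continue | (k=3,j=3): S=162.8960, K−S=0.0000, hold=2.3657 ⇒ V=2.3657 continue
k=2: (k=2,j=0): S=104.2830, K−S=27.7370, hold=29.4250 ⇒ V=29.4250 continue | (k=2,j=1): S=124.6500, K−S=7.3700, hold=15.4096 ⇒ V=15.4096 continue | (k=2,j=2): S=148.9948, K−S=0.0000, hold=5.8163 ⇒ V=5.8163 continue
k=1: (k=1,j=0): S=114.0126, K−S=18.0074, hold=22.6820 ⇒ V=22.6820 continue | (k=1,j=1): S=136.2799, K−S=0.0000, hold=10.8040 ⇒ V=10.8040 continue
k=0: (k=0,j=0): S=124.6500, K−S=7.3700, hold=16.9721 ⇒ V=16.9721 continue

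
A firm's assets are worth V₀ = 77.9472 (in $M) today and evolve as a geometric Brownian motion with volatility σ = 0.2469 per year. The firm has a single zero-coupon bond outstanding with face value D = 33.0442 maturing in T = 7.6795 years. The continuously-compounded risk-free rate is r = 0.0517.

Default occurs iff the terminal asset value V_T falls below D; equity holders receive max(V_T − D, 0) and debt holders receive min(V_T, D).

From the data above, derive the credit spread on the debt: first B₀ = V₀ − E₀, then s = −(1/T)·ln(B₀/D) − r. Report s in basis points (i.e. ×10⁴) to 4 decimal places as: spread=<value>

spread=21.0402

Apply the equity-as-call identities (strike 33.0442, horizon 7.6795 years):
d₁ = [ln(V₀/D) + (r + σ²/2)T] / (σ√T)
   = [ln(77.9472/33.0442) + (0.0517 + 0.5·0.2469²)·7.6795] / (0.2469·√7.6795)
   = [0.858186 + 0.631100] / 0.684207 = 2.176659
d₂ = d₁ − σ√T = 2.176659 − 0.684207 = 1.492452
N(d₁) = 0.985247,  N(d₂) = 0.932210,  e^(−rT) = 0.672314
E₀ = V₀·N(d₁) − D·e^(−rT)·N(d₂)
   = 77.9472·0.985247 − 33.0442·0.672314·0.932210 = 56.087209
B₀ = V₀ − E₀ = 77.9472 − 56.087209 = 21.859991
spread = −(1/T)·ln(B₀/D) − r = −(1/7.6795)·ln(21.859991/33.0442) − 0.0517 = 0.00210402
in basis points: 0.00210402 × 10⁴ = 21.0402 bp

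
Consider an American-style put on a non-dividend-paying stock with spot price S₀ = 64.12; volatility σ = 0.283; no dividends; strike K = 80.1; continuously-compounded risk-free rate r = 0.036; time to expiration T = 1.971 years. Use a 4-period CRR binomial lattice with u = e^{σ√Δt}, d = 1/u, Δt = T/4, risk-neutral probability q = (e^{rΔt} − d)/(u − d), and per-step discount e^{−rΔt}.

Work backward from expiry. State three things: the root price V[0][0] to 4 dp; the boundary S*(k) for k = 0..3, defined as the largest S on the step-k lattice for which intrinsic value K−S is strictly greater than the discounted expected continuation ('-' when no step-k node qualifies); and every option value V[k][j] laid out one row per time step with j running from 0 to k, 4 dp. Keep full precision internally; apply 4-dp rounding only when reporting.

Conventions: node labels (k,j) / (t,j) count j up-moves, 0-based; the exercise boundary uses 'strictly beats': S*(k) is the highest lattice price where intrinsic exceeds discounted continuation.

Δt=0.49275, u=1.21976, d=0.81983, q=0.49525, disc=e^(-rΔt)=0.98242
k=4 terminal: V=max(K-S,0) → 51.1336 37.0033 15.9800 0.0000 0.0000
k=3: j=0 S=35.3321 intr=44.7679 cont=43.3596 V=44.7679[EX]; j=1 S=52.5677 intr=27.5323 cont=26.1240 V=27.5323[EX]; j=2 S=78.2111 intr=1.8889 cont=7.9241 V=7.9241[hold]; j=3 S=116.3638 intr=0.0000 cont=0.0000 V=0.0000[hold]  S*(3)=52.5677
k=2: j=0 S=43.0967 intr=37.0033 cont=35.5949 V=37.0033[EX]; j=1 S=64.1200 intr=15.9800 cont=17.5080 V=17.5080[hold]; j=2 S=95.3989 intr=0.0000 cont=3.9294 V=3.9294[hold]  S*(2)=43.0967
k=1: j=0 S=52.5677 intr=27.5323 cont=26.8674 V=27.5323[EX]; j=1 S=78.2111 intr=1.8889 cont=10.5936 V=10.5936[hold]  S*(1)=52.5677
k=0: j=0 S=64.1200 intr=15.9800 cont=18.8068 V=18.8068[hold]  S*(0)=-

price = 18.8068
boundary = - 52.5677 43.0967 52.5677
tree:
18.8068
27.5323 10.5936
37.0033 17.5080 3.9294
44.7679 27.5323 7.9241 0.0000
51.1336 37.0033 15.9800 0.0000 0.0000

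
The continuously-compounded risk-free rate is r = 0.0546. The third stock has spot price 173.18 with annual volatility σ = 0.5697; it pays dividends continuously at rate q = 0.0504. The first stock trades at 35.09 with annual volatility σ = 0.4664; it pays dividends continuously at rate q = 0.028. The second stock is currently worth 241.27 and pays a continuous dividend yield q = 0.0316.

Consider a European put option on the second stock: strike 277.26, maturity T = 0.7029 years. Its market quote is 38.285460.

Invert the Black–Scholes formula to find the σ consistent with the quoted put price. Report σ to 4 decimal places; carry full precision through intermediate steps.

sigma = 0.2267

At σ = 0.2267 the Black–Scholes value reproduces the quote:
σ√T = 0.2267·√0.7029 = 0.190063
d₁ = (ln(S/K) + (r−q+σ²/2)T) / (σ√T) = (ln(241.27/277.26) + (0.0546−0.0316+0.2267²/2)·0.7029) / 0.190063 = (-0.139039 + 0.034229) / 0.190063 = -0.551450
d₂ = d₁ − σ√T = -0.551450 − 0.190063 = -0.741513
e^{−rT} = 0.962349
e^{−qT} = 0.978033
N(−d₁) = 0.709337,  N(−d₂) = 0.770809
V = K·e^{−rT}·N(−d₂) − S·e^{−qT}·N(−d₁) = 205.667818 − 167.382358 = 38.285460 (the observed quote) — the price is monotone increasing in volatility, hence this σ is the only solution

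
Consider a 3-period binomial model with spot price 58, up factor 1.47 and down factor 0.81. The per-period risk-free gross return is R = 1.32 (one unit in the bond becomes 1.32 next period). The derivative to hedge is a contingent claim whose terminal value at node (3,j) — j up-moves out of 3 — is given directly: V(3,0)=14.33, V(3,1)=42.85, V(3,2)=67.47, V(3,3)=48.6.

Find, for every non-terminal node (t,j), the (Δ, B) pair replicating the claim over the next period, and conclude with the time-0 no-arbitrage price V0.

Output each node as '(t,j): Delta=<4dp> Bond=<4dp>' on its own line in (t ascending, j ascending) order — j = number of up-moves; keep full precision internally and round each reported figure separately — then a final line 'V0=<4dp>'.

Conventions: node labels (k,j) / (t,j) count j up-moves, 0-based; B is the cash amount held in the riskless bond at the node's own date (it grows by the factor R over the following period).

Under the risk-neutral measure, an up-move has probability p* = (R−d)/(u−d) = 0.7727 and values discount at R = 1.32.
Expiry values: V(3,0)=14.3300, V(3,1)=42.8500, V(3,2)=67.4700, V(3,3)=48.6000
(2,0): S=38.0538. Δ = (V_up−V_dn)/(S_up−S_dn) = (42.8500−14.3300)/(55.9391−30.8236) = 1.1356. V = [p*·42.8500 + (1−p*)·14.3300]/1.32 = 27.5517. B = V − Δ·S = -15.6605.
(2,1): S=69.0606. Δ = (V_up−V_dn)/(S_up−S_dn) = (67.4700−42.8500)/(101.5191−55.9391) = 0.5401. V = [p*·67.4700 + (1−p*)·42.8500]/1.32 = 46.8747. B = V − Δ·S = 9.5716.
(2,2): S=125.3322. Δ = (V_up−V_dn)/(S_up−S_dn) = (48.6000−67.4700)/(184.2383−101.5191) = -0.2281. V = [p*·48.6000 + (1−p*)·67.4700]/1.32 = 40.0671. B = V − Δ·S = 68.6581.
(1,0): S=46.9800. Δ = (V_up−V_dn)/(S_up−S_dn) = (46.8747−27.5517)/(69.0606−38.0538) = 0.6232. V = [p*·46.8747 + (1−p*)·27.5517]/1.32 = 32.1841. B = V − Δ·S = 2.9069.
(1,1): S=85.2600. Δ = (V_up−V_dn)/(S_up−S_dn) = (40.0671−46.8747)/(125.3322−69.0606) = -0.1210. V = [p*·40.0671 + (1−p*)·46.8747]/1.32 = 31.5260. B = V − Δ·S = 41.8404.
(0,0): S=58.0000. Δ = (V_up−V_dn)/(S_up−S_dn) = (31.5260−32.1841)/(85.2600−46.9800) = -0.0172. V = [p*·31.5260 + (1−p*)·32.1841]/1.32 = 23.9966. B = V − Δ·S = 24.9938.
Sanity check at the root: Δ(0,0)·S0 + B(0,0) reproduces V0 = 23.9966.

(0,0): Delta=-0.0172 Bond=24.9938
(1,0): Delta=0.6232 Bond=2.9069
(1,1): Delta=-0.1210 Bond=41.8404
(2,0): Delta=1.1356 Bond=-15.6605
(2,1): Delta=0.5401 Bond=9.5716
(2,2): Delta=-0.2281 Bond=68.6581
V0=23.9966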